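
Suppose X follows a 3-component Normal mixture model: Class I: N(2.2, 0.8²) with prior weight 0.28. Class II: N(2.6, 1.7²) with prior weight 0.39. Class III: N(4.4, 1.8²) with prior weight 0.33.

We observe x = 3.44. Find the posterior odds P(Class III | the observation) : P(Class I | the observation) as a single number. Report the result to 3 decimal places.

1.510

Since P(k|x) ∝ π_k f_k(x), the posterior odds are π_i f_i(x) / (π_j f_j(x)).
Normal densities:
  p_I = (1/(0.8·√(2π)))·exp(−(3.44−2.2)²/(2·0.8²)) = 0.498678·exp(-1.20125) = 0.150011
  p_II = (1/(1.7·√(2π)))·exp(−(3.44−2.6)²/(2·1.7²)) = 0.234672·exp(-0.12208) = 0.207704
  p_III = (1/(1.8·√(2π)))·exp(−(3.44−4.4)²/(2·1.8²)) = 0.221635·exp(-0.14222) = 0.192252
Posterior odds = (π_III·p_III) / (π_I·p_I) = (0.33·0.192252) / (0.28·0.150011) = 0.0634432 / 0.0420032 ≈ 1.510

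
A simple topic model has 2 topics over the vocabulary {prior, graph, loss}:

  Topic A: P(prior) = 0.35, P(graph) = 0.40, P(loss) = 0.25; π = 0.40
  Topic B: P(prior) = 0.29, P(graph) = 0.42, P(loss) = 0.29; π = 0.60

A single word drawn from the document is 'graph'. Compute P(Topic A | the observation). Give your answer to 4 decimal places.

0.3883

P(component k | x) = w_k·f_k(x) / marginal(x), where marginal(x) = Σ_j w_j·f_j(x).
Evaluate each component's likelihood at the observed value:
  L_A = P(graph | comp) = 0.40
  L_B = P(graph | comp) = 0.42
Prior × likelihood for each component:
  w_A·L_A = 0.40 × 0.4 = 0.16
  w_B·L_B = 0.60 × 0.42 = 0.252
Evidence: 0.16 + 0.252 = 0.412
P(Topic A | data) = 0.16 / 0.412 ≈ 0.3883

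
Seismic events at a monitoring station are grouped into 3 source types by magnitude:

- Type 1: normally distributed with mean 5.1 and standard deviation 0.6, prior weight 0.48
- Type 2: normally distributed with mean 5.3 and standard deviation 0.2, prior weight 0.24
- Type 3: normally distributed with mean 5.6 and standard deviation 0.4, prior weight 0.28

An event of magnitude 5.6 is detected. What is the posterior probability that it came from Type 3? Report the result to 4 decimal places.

0.4230

By Bayes' theorem, P(k | x) = P(Z=k) f_k(x) / Σ_j P(Z=j) f_j(x).
Normal densities:
  f_1 = (1/(0.6·√(2π)))·exp(−(5.6−5.1)²/(2·0.6²)) = 0.664904·exp(-0.34722) = 0.469853
  f_2 = (1/(0.2·√(2π)))·exp(−(5.6−5.3)²/(2·0.2²)) = 1.994711·exp(-1.12500) = 0.647588
  f_3 = (1/(0.4·√(2π)))·exp(−(5.6−5.6)²/(2·0.4²)) = 0.997356·exp(-0.00000) = 0.997356
Multiply by the mixture weights:
  P(Z=1)·f_1 = 0.48 × 0.469853 = 0.22553
  P(Z=2)·f_2 = 0.24 × 0.647588 = 0.155421
  P(Z=3)·f_3 = 0.28 × 0.997356 = 0.27926
Denominator: 0.22553 + 0.155421 + 0.27926 = 0.66021
So the posterior for Type 3 is 0.27926 / 0.66021 ≈ 0.4230.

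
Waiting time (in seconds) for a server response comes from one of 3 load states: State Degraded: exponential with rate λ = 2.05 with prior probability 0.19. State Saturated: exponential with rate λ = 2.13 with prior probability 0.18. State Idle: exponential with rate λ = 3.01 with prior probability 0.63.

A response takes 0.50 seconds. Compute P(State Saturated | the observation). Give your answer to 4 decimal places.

0.1907

Apply Bayes' rule: the posterior for each component is proportional to its prior times its likelihood at x.
Exponential densities:
  L_Degraded = 2.05·e^(−2.05·0.50) = 2.05·e^(−1.0250) = 0.735533
  L_Saturated = 2.13·e^(−2.13·0.50) = 2.13·e^(−1.0650) = 0.73427
  L_Idle = 3.01·e^(−3.01·0.50) = 3.01·e^(−1.5050) = 0.668272
Multiply by the mixture weights:
  P(Z=Degraded)·L_Degraded = 0.19 × 0.735533 = 0.139751
  P(Z=Saturated)·L_Saturated = 0.18 × 0.73427 = 0.132169
  P(Z=Idle)·L_Idle = 0.63 × 0.668272 = 0.421011
Evidence: 0.139751 + 0.132169 + 0.421011 = 0.692931
P(State Saturated | x) = 0.132169 / 0.692931 ≈ 0.1907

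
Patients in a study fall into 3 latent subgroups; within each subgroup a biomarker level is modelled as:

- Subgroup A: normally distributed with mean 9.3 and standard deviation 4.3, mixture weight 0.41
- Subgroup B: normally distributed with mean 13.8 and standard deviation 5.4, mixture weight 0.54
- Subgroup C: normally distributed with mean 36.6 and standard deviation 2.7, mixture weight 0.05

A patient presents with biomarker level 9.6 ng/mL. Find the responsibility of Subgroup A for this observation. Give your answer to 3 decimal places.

0.563

Posterior ∝ prior × likelihood, so P(k | x) ∝ π_k f_k(x); normalise over all components.
Normal densities:
  p_A = (1/(4.3·√(2π)))·exp(−(9.6−9.3)²/(2·4.3²)) = 0.092777·exp(-0.00243) = 0.0925518
  p_B = (1/(5.4·√(2π)))·exp(−(9.6−13.8)²/(2·5.4²)) = 0.073878·exp(-0.30247) = 0.0545953
  p_C = (1/(2.7·√(2π)))·exp(−(9.6−36.6)²/(2·2.7²)) = 0.147756·exp(-50.00000) = 2.84985e-23
Multiply by the mixture weights:
  π_A·p_A = 0.41 × 0.0925518 = 0.0379462
  π_B·p_B = 0.54 × 0.0545953 = 0.0294815
  π_C·p_C = 0.05 × 2.84985e-23 = 1.42493e-24
Evidence: 0.0379462 + 0.0294815 + 1.42493e-24 = 0.0674277
P(Subgroup A | x) ≈ 0.563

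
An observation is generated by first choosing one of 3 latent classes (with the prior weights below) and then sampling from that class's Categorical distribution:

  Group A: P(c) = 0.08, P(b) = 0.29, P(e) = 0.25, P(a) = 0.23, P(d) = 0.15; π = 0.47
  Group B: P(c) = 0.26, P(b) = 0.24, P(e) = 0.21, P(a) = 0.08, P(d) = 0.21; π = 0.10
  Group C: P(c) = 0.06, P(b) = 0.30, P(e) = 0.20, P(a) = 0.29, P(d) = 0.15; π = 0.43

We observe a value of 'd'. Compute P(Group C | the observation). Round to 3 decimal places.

Posterior ∝ prior × likelihood, so P(k | x) ∝ π_k f_k(x); normalise over all components.
Component likelihoods at x = 'd':
  L_A = 0.15
  L_B = 0.21
  L_C = 0.15
Weight by the priors:
  π_A·L_A = 0.47 × 0.15 = 0.0705
  π_B·L_B = 0.10 × 0.21 = 0.021
  π_C·L_C = 0.43 × 0.15 = 0.0645
Normaliser: 0.0705 + 0.021 + 0.0645 = 0.156
So the posterior for Group C is 0.0645 / 0.156 ≈ 0.413.

0.413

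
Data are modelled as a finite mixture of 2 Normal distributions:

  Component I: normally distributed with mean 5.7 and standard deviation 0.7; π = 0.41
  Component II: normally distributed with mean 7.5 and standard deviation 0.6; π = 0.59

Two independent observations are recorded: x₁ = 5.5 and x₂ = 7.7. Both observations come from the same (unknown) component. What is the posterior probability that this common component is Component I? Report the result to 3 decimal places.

0.693

P(component k | x) = w_k·f_k(x) / marginal(x), where marginal(x) = Σ_j w_j·f_j(x).
Since both observations come from the same component, the likelihood for component k is f_k(x₁)·f_k(x₂).
  f_I = [(1/(0.7·√(2π)))·exp(−(5.5−5.7)²/(2·0.7²)) = 0.569918·exp(-0.04082) = 0.547124] × [0.00962014] = 0.00526341
  f_II = [(1/(0.6·√(2π)))·exp(−(5.5−7.5)²/(2·0.6²)) = 0.664904·exp(-5.55556) = 0.00257046] × [0.628972] = 0.00161675
Unnormalised posteriors:
  w_I·f_I = 0.41 × 0.00526341 = 0.002158
  w_II·f_II = 0.59 × 0.00161675 = 0.000953883
Marginal: 0.002158 + 0.000953883 = 0.00311188
P(Component I | x₁,x₂) ≈ 0.693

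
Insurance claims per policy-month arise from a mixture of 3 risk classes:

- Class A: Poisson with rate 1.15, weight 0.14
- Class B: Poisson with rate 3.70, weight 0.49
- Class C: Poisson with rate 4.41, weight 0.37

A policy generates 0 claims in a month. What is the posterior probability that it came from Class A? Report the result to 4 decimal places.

0.7274

Posterior ∝ prior × likelihood, so P(k | x) ∝ P(Z=k) f_k(x); normalise over all components.
Poisson probabilities:
  L_A = 0.316637
  L_B = 0.0247235
  L_C = 0.0121552
Multiply by the mixture weights:
  P(Z=A)·L_A = 0.14 × 0.316637 = 0.0443291
  P(Z=B)·L_B = 0.49 × 0.0247235 = 0.0121145
  P(Z=C)·L_C = 0.37 × 0.0121552 = 0.00449742
Evidence: 0.0443291 + 0.0121145 + 0.00449742 = 0.0609411
P(Class A | x) ≈ 0.7274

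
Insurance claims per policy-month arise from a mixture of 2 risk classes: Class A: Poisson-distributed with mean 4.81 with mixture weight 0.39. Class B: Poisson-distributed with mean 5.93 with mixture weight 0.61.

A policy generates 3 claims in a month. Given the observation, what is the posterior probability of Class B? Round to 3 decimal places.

Posterior ∝ prior × likelihood, so P(k | x) ∝ π_k f_k(x); normalise over all components.
Component likelihoods at x = 3 claims:
  L_A = 0.151122
  L_B = 0.0923946
Unnormalised posteriors:
  π_A·L_A = 0.39 × 0.151122 = 0.0589376
  π_B·L_B = 0.61 × 0.0923946 = 0.0563607
Normaliser: 0.0589376 + 0.0563607 = 0.115298
P(Class B | 3 claims) = 0.0563607 / 0.115298 ≈ 0.489

0.489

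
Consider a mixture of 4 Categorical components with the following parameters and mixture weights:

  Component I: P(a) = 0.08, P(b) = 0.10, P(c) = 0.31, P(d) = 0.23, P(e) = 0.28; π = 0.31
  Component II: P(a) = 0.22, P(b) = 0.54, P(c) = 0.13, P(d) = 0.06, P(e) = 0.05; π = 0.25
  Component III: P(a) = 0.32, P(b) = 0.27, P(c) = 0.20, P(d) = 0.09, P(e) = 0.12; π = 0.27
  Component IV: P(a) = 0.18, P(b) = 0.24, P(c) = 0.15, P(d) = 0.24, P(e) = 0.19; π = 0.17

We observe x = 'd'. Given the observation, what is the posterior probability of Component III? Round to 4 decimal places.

0.1605

Posterior ∝ prior × likelihood, so P(k | x) ∝ π_k f_k(x); normalise over all components.
Evaluate each component's likelihood at the observed value:
  f_I = 0.23
  f_II = 0.06
  f_III = 0.09
  f_IV = 0.24
Prior × likelihood for each component:
  π_I·f_I = 0.31 × 0.23 = 0.0713
  π_II·f_II = 0.25 × 0.06 = 0.015
  π_III·f_III = 0.27 × 0.09 = 0.0243
  π_IV·f_IV = 0.17 × 0.24 = 0.0408
Evidence: 0.0713 + 0.015 + 0.0243 + 0.0408 = 0.1514
P(Component III | x) = 0.0243 / 0.1514 ≈ 0.1605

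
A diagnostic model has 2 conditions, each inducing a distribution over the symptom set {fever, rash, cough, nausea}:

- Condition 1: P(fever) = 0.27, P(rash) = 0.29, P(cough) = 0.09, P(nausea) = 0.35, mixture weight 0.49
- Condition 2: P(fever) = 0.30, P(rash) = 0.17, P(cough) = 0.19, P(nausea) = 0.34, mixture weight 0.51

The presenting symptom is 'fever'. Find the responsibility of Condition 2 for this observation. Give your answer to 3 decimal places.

By Bayes' theorem, P(k | x) = π_k f_k(x) / Σ_j π_j f_j(x).
Categorical probabilities:
  L_1 = P(fever | comp) = 0.27
  L_2 = P(fever | comp) = 0.30
Unnormalised posteriors:
  π_1·L_1 = 0.49 × 0.27 = 0.1323
  π_2·L_2 = 0.51 × 0.3 = 0.153
Sum: 0.1323 + 0.153 = 0.2853
So the posterior for Condition 2 is 0.153 / 0.2853 ≈ 0.536.

0.536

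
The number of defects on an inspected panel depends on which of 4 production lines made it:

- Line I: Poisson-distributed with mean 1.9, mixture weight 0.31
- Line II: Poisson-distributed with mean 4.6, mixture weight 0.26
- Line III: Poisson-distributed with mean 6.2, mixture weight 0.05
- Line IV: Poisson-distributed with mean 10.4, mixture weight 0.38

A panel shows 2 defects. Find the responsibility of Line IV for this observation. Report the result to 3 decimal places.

0.005

The responsibility of component k is w_k f_k(x) divided by Σ_j w_j f_j(x).
Poisson probabilities:
  L_I = e^(−1.9)·1.9^2/2! = 0.269971
  L_II = e^(−4.6)·4.6^2/2! = 0.106348
  L_III = e^(−6.2)·6.2^2/2! = 0.0390057
  L_IV = e^(−10.4)·10.4^2/2! = 0.00164579
Multiply by the mixture weights:
  w_I·L_I = 0.31 × 0.269971 = 0.0836911
  w_II·L_II = 0.26 × 0.106348 = 0.0276506
  w_III·L_III = 0.05 × 0.0390057 = 0.00195028
  w_IV·L_IV = 0.38 × 0.00164579 = 0.0006254
Evidence: 0.0836911 + 0.0276506 + 0.00195028 + 0.0006254 = 0.113917
So the posterior for Line IV is 0.0006254 / 0.113917 ≈ 0.005.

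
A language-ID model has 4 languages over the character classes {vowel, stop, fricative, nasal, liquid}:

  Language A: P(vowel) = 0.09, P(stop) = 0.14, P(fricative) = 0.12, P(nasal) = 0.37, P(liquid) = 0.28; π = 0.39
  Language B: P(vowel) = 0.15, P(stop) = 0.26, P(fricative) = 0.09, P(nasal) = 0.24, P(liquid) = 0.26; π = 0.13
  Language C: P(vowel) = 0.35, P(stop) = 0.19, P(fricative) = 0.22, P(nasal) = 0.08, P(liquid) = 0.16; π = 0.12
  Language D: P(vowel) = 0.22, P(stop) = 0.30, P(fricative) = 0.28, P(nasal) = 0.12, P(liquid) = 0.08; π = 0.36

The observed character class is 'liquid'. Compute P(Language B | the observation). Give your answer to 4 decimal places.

Apply Bayes' rule: the posterior for each component is proportional to its prior times its likelihood at x.
Component likelihoods at x = 'liquid':
  L_A = 0.28
  L_B = 0.26
  L_C = 0.16
  L_D = 0.08
Weight by the priors:
  w_A·L_A = 0.39 × 0.28 = 0.1092
  w_B·L_B = 0.13 × 0.26 = 0.0338
  w_C·L_C = 0.12 × 0.16 = 0.0192
  w_D·L_D = 0.36 × 0.08 = 0.0288
Sum: 0.1092 + 0.0338 + 0.0192 + 0.0288 = 0.191
Responsibility of Language B: 0.0338 / 0.191 ≈ 0.1770

0.1770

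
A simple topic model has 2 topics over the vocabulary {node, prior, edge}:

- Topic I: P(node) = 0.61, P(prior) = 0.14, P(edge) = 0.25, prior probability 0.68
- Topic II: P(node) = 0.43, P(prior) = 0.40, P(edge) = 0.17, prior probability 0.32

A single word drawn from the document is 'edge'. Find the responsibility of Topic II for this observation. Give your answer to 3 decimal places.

Apply Bayes' rule: the posterior for each component is proportional to its prior times its likelihood at x.
Evaluate each component's likelihood at the observed value:
  f_I = P(edge | comp) = 0.25
  f_II = P(edge | comp) = 0.17
Unnormalised posteriors:
  w_I·f_I = 0.68 × 0.25 = 0.17
  w_II·f_II = 0.32 × 0.17 = 0.0544
Marginal: 0.17 + 0.0544 = 0.2244
P(Topic II | the observation) ≈ 0.242

0.242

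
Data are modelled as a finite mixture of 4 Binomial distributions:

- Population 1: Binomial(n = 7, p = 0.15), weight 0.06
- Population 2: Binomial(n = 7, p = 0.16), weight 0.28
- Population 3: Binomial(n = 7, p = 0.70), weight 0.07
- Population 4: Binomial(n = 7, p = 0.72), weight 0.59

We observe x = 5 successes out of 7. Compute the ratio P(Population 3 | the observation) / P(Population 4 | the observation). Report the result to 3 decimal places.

Only the two components matter; the odds are (π_i f_i(x)) / (π_j f_j(x)).
Binomial probabilities:
  p_1 = C(7,5)·0.15^5·0.85^2 = 21·7.59375e-05·0.7225 = 0.00115216
  p_2 = C(7,5)·0.16^5·0.84^2 = 21·0.000104858·0.7056 = 0.00155374
  p_3 = C(7,5)·0.70^5·0.30^2 = 21·0.16807·0.09 = 0.317652
  p_4 = C(7,5)·0.72^5·0.28^2 = 21·0.193492·0.0784 = 0.318565
Posterior odds = (π_3·p_3) / (π_4·p_4) = (0.07·0.317652) / (0.59·0.318565) = 0.0222357 / 0.187953 ≈ 0.118

0.118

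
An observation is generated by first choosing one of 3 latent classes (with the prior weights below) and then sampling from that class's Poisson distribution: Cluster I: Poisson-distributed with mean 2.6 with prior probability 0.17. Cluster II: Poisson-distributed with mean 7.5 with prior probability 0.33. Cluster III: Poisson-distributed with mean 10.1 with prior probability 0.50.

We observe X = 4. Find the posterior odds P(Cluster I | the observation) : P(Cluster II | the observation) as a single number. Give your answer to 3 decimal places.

0.999

The posterior odds equal the prior odds times the likelihood ratio: (π_i/π_j)·(f_i(x)/f_j(x)).
Component likelihoods at x = 4:
  f_I = e^(−2.6)·2.6^4/4! = 0.141422
  f_II = e^(−7.5)·7.5^4/4! = 0.0729164
  f_III = e^(−10.1)·10.1^4/4! = 0.0178115
0.0240417 / 0.0240624 ≈ 0.999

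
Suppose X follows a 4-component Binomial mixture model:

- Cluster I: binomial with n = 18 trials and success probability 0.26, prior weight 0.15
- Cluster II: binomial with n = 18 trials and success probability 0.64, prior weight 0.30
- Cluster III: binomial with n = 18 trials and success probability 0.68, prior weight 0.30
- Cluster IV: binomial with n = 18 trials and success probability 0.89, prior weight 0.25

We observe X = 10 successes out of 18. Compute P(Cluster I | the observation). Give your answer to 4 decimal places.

Apply Bayes' rule: the posterior for each component is proportional to its prior times its likelihood at x.
Evaluate each component's likelihood at the observed value:
  f_I = C(18,10)·0.26^10·0.74^8 = 43758·1.41167e-06·0.0899195 = 0.0055545
  f_II = C(18,10)·0.64^10·0.36^8 = 43758·0.0115292·0.000282111 = 0.142324
  f_III = C(18,10)·0.68^10·0.32^8 = 43758·0.0211392·0.000109951 = 0.101706
  f_IV = C(18,10)·0.89^10·0.11^8 = 43758·0.311817·2.14359e-08 = 0.000292482
Unnormalised posteriors:
  π_I·f_I = 0.15 × 0.0055545 = 0.000833174
  π_II·f_II = 0.30 × 0.142324 = 0.0426971
  π_III·f_III = 0.30 × 0.101706 = 0.0305118
  π_IV·f_IV = 0.25 × 0.000292482 = 7.31205e-05
Evidence: 0.000833174 + 0.0426971 + 0.0305118 + 7.31205e-05 = 0.0741152
P(Cluster I | the observation) = 0.000833174 / 0.0741152 ≈ 0.0112

0.0112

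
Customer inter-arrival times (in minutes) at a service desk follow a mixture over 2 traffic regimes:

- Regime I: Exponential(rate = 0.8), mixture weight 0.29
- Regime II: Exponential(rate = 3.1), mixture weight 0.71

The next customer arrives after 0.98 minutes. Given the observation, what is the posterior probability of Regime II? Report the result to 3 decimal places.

Posterior ∝ prior × likelihood, so P(k | x) ∝ π_k f_k(x); normalise over all components.
Evaluate each component's likelihood at the observed value:
  p_I = 0.365261
  p_II = 0.148585
Multiply by the mixture weights:
  π_I·p_I = 0.29 × 0.365261 = 0.105926
  π_II·p_II = 0.71 × 0.148585 = 0.105495
Sum: 0.105926 + 0.105495 = 0.211421
Responsibility of Regime II: 0.105495 / 0.211421 ≈ 0.499

0.499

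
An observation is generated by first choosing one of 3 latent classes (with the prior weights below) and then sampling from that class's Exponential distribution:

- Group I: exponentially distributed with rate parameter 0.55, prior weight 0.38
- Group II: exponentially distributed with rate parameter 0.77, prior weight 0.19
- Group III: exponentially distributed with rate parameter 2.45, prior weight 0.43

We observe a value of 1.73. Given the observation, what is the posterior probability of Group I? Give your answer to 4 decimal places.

0.6000

Posterior ∝ prior × likelihood, so P(k | x) ∝ π_k f_k(x); normalise over all components.
Component likelihoods at x = 1.73:
  p_I = 0.212389
  p_II = 0.20322
  p_III = 0.0353516
Weight by the priors:
  π_I·p_I = 0.38 × 0.212389 = 0.0807077
  π_II·p_II = 0.19 × 0.20322 = 0.0386119
  π_III·p_III = 0.43 × 0.0353516 = 0.0152012
Sum: 0.0807077 + 0.0386119 + 0.0152012 = 0.134521
So the posterior for Group I is 0.0807077 / 0.134521 ≈ 0.6000.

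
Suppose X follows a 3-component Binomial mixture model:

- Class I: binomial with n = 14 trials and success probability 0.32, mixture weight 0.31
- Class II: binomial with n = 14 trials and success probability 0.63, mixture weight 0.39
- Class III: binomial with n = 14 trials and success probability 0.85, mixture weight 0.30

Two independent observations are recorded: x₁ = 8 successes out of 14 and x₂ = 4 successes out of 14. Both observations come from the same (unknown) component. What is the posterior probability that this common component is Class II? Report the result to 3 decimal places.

Posterior ∝ prior × likelihood, so P(k | x) ∝ π_k f_k(x); normalise over all components.
Since both observations come from the same component, the likelihood for component k is f_k(x₁)·f_k(x₂).
  L_I = [0.0326444] × [0.221883] = 0.00724322
  L_II = [0.191201] × [0.00758252] = 0.00144978
  L_III = [0.00932082] × [3.01316e-06] = 2.80851e-08
Weight by the priors:
  π_I·L_I = 0.31 × 0.00724322 = 0.0022454
  π_II·L_II = 0.39 × 0.00144978 = 0.000565416
  π_III·L_III = 0.30 × 2.80851e-08 = 8.42554e-09
Normaliser: 0.0022454 + 0.000565416 + 8.42554e-09 = 0.00281082
So the posterior for Class II is 0.000565416 / 0.00281082 ≈ 0.201.

0.201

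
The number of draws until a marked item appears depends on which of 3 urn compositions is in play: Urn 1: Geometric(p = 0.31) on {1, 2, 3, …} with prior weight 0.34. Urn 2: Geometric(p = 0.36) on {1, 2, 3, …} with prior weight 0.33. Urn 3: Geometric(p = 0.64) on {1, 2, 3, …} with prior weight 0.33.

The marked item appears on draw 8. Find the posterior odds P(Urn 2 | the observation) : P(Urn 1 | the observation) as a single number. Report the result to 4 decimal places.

0.6657

Since P(k|x) ∝ π_k f_k(x), the posterior odds are π_i f_i(x) / (π_j f_j(x)).
Evaluate each component's likelihood at the observed value:
  L_1 = 0.31·(1−0.31)^7 = 0.31·0.0744635 = 0.0230837
  L_2 = 0.36·(1−0.36)^7 = 0.36·0.0439805 = 0.015833
  L_3 = 0.64·(1−0.64)^7 = 0.64·0.000783642 = 0.000501531
Odds = (0.33/0.34) × (0.015833/0.0230837) = 0.970588 × 0.685894 ≈ 0.6657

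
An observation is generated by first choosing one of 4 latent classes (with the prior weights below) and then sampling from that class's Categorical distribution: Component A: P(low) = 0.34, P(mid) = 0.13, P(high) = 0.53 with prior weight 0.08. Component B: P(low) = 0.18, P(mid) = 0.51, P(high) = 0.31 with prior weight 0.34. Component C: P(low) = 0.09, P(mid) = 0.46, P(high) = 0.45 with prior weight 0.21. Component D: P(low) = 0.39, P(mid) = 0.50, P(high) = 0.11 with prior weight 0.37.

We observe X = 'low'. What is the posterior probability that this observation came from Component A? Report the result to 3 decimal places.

By Bayes' theorem, P(k | x) = w_k f_k(x) / Σ_j w_j f_j(x).
Categorical probabilities:
  L_A = P(low | comp) = 0.34
  L_B = P(low | comp) = 0.18
  L_C = P(low | comp) = 0.09
  L_D = P(low | comp) = 0.39
Multiply by the mixture weights:
  w_A·L_A = 0.08 × 0.34 = 0.0272
  w_B·L_B = 0.34 × 0.18 = 0.0612
  w_C·L_C = 0.21 × 0.09 = 0.0189
  w_D·L_D = 0.37 × 0.39 = 0.1443
Normaliser: 0.0272 + 0.0612 + 0.0189 + 0.1443 = 0.2516
P(Component A | the observation) ≈ 0.108

0.108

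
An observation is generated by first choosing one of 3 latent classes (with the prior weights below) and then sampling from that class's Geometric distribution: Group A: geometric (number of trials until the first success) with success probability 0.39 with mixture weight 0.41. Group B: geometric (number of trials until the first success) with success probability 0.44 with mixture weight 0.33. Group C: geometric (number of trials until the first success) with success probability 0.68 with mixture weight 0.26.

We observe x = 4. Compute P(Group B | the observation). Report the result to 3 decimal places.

0.377

The responsibility of component k is w_k f_k(x) divided by Σ_j w_j f_j(x).
Evaluate each component's likelihood at the observed value:
  p_A = 0.0885226
  p_B = 0.077271
  p_C = 0.0222822
Prior × likelihood for each component:
  w_A·p_A = 0.41 × 0.0885226 = 0.0362943
  w_B·p_B = 0.33 × 0.077271 = 0.0254994
  w_C·p_C = 0.26 × 0.0222822 = 0.00579338
Evidence: 0.0362943 + 0.0254994 + 0.00579338 = 0.0675871
P(Group B | x) = 0.0254994 / 0.0675871 ≈ 0.377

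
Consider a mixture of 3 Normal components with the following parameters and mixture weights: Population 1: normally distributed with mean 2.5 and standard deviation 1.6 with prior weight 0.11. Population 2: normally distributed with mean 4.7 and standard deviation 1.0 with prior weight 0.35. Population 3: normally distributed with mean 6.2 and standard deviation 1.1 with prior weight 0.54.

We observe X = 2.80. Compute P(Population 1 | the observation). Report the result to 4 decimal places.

0.5226

By Bayes' theorem, P(k | x) = w_k f_k(x) / Σ_j w_j f_j(x).
Evaluate each component's likelihood at the observed value:
  L_1 = (1/(1.6·√(2π)))·exp(−(2.80−2.5)²/(2·1.6²)) = 0.249339·exp(-0.01758) = 0.244994
  L_2 = (1/(1.0·√(2π)))·exp(−(2.80−4.7)²/(2·1.0²)) = 0.398942·exp(-1.80500) = 0.0656158
  L_3 = (1/(1.1·√(2π)))·exp(−(2.80−6.2)²/(2·1.1²)) = 0.362675·exp(-4.77686) = 0.0030546
Unnormalised posteriors:
  w_1·L_1 = 0.11 × 0.244994 = 0.0269494
  w_2·L_2 = 0.35 × 0.0656158 = 0.0229655
  w_3·L_3 = 0.54 × 0.0030546 = 0.00164948
Sum: 0.0269494 + 0.0229655 + 0.00164948 = 0.0515644
So the posterior for Population 1 is 0.0269494 / 0.0515644 ≈ 0.5226.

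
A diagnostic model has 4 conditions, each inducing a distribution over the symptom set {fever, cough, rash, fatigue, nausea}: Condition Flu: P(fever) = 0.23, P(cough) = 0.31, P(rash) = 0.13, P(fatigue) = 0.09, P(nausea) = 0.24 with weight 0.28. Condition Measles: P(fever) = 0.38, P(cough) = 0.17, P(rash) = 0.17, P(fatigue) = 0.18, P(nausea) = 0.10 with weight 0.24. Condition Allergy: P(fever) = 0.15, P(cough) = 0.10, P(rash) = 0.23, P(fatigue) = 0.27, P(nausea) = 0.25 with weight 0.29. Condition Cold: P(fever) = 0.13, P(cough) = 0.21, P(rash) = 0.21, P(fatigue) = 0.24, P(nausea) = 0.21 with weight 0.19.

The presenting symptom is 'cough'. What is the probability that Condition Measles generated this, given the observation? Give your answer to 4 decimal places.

The responsibility of component k is π_k f_k(x) divided by Σ_j π_j f_j(x).
Evaluate each component's likelihood at the observed value:
  f_Flu = P(cough | comp) = 0.31
  f_Measles = P(cough | comp) = 0.17
  f_Allergy = P(cough | comp) = 0.10
  f_Cold = P(cough | comp) = 0.21
Unnormalised posteriors:
  π_Flu·f_Flu = 0.28 × 0.31 = 0.0868
  π_Measles·f_Measles = 0.24 × 0.17 = 0.0408
  π_Allergy·f_Allergy = 0.29 × 0.1 = 0.029
  π_Cold·f_Cold = 0.19 × 0.21 = 0.0399
Evidence: 0.0868 + 0.0408 + 0.029 + 0.0399 = 0.1965
P(Condition Measles | data) ≈ 0.2076

0.2076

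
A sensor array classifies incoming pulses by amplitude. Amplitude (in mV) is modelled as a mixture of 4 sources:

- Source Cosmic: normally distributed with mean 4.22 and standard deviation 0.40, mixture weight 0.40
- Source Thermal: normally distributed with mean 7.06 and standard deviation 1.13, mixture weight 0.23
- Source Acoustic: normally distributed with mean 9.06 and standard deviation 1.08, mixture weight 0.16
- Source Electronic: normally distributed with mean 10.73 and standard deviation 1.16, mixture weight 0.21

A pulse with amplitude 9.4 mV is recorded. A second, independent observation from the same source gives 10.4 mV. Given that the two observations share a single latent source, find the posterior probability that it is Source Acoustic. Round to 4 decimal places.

0.4368

Posterior ∝ prior × likelihood, so P(k | x) ∝ π_k f_k(x); normalise over all components.
Since both observations come from the same component, the likelihood for component k is f_k(x₁)·f_k(x₂).
  p_Cosmic = [(1/(0.40·√(2π)))·exp(−(9.4−4.22)²/(2·0.40²)) = 0.997356·exp(-83.85125) = 3.82574e-37] × [1.46306e-52] = 5.59726e-89
  p_Thermal = [(1/(1.13·√(2π)))·exp(−(9.4−7.06)²/(2·1.13²)) = 0.353046·exp(-2.14410) = 0.0413677] × [0.00447436] = 0.000185094
  p_Acoustic = [(1/(1.08·√(2π)))·exp(−(9.4−9.06)²/(2·1.08²)) = 0.369391·exp(-0.04955) = 0.351532] × [0.171081] = 0.0601405
  p_Electronic = [(1/(1.16·√(2π)))·exp(−(9.4−10.73)²/(2·1.16²)) = 0.343916·exp(-0.65729) = 0.178236] × [0.330277] = 0.0588671
Unnormalised posteriors:
  π_Cosmic·p_Cosmic = 0.40 × 5.59726e-89 = 2.23891e-89
  π_Thermal·p_Thermal = 0.23 × 0.000185094 = 4.25716e-05
  π_Acoustic·p_Acoustic = 0.16 × 0.0601405 = 0.00962248
  π_Electronic·p_Electronic = 0.21 × 0.0588671 = 0.0123621
Evidence: 2.23891e-89 + 4.25716e-05 + 0.00962248 + 0.0123621 = 0.0220271
Responsibility of Source Acoustic: 0.00962248 / 0.0220271 ≈ 0.4368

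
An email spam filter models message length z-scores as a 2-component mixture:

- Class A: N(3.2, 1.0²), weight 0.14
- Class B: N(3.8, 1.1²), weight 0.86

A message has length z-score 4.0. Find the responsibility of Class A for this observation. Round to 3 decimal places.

0.117

P(component k | x) = π_k·f_k(x) / marginal(x), where marginal(x) = Σ_j π_j·f_j(x).
Normal densities:
  f_A = 0.289692
  f_B = 0.356729
Weight by the priors:
  π_A·f_A = 0.14 × 0.289692 = 0.0405568
  π_B·f_B = 0.86 × 0.356729 = 0.306787
Sum: 0.0405568 + 0.306787 = 0.347344
P(Class A | 4.0) = 0.0405568 / 0.347344 ≈ 0.117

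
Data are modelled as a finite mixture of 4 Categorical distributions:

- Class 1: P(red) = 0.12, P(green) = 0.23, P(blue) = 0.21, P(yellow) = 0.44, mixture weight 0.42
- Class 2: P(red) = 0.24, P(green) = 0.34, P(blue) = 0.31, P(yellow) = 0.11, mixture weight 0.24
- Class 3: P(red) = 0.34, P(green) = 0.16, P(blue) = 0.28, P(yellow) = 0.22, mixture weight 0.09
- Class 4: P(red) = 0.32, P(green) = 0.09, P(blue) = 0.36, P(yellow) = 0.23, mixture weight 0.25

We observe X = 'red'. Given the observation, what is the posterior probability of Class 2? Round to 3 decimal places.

0.263

The responsibility of component k is π_k f_k(x) divided by Σ_j π_j f_j(x).
Evaluate each component's likelihood at the observed value:
  p_1 = P(red | comp) = 0.12
  p_2 = P(red | comp) = 0.24
  p_3 = P(red | comp) = 0.34
  p_4 = P(red | comp) = 0.32
Unnormalised posteriors:
  π_1·p_1 = 0.42 × 0.12 = 0.0504
  π_2·p_2 = 0.24 × 0.24 = 0.0576
  π_3·p_3 = 0.09 × 0.34 = 0.0306
  π_4·p_4 = 0.25 × 0.32 = 0.08
Evidence: 0.0504 + 0.0576 + 0.0306 + 0.08 = 0.2186
So the posterior for Class 2 is 0.0576 / 0.2186 ≈ 0.263.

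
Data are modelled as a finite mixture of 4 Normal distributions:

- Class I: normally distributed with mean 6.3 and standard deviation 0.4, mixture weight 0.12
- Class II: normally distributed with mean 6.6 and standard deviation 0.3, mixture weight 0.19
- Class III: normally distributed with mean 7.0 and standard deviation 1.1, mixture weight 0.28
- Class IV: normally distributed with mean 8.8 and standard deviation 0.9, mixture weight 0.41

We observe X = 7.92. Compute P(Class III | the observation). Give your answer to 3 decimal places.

0.388

The responsibility of component k is w_k f_k(x) divided by Σ_j w_j f_j(x).
Evaluate each component's likelihood at the observed value:
  f_I = (1/(0.4·√(2π)))·exp(−(7.92−6.3)²/(2·0.4²)) = 0.997356·exp(-8.20125) = 0.000273585
  f_II = (1/(0.3·√(2π)))·exp(−(7.92−6.6)²/(2·0.3²)) = 1.329808·exp(-9.68000) = 8.31416e-05
  f_III = (1/(1.1·√(2π)))·exp(−(7.92−7.0)²/(2·1.1²)) = 0.362675·exp(-0.34975) = 0.255636
  f_IV = (1/(0.9·√(2π)))·exp(−(7.92−8.8)²/(2·0.9²)) = 0.443269·exp(-0.47802) = 0.27483
Prior × likelihood for each component:
  w_I·f_I = 0.12 × 0.000273585 = 3.28302e-05
  w_II·f_II = 0.19 × 8.31416e-05 = 1.57969e-05
  w_III·f_III = 0.28 × 0.255636 = 0.0715781
  w_IV·f_IV = 0.41 × 0.27483 = 0.11268
Normaliser: 3.28302e-05 + 1.57969e-05 + 0.0715781 + 0.11268 = 0.184307
So the posterior for Class III is 0.0715781 / 0.184307 ≈ 0.388.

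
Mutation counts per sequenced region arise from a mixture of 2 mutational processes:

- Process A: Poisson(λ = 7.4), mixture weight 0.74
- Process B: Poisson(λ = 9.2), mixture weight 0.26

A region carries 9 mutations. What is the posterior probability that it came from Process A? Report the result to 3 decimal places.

0.708

P(component k | x) = P(Z=k)·f_k(x) / marginal(x), where marginal(x) = Σ_j P(Z=j)·f_j(x).
Component likelihoods at x = 9 mutations:
  L_A = 0.112084
  L_B = 0.131467
Prior × likelihood for each component:
  P(Z=A)·L_A = 0.74 × 0.112084 = 0.0829421
  P(Z=B)·L_B = 0.26 × 0.131467 = 0.0341815
Sum: 0.0829421 + 0.0341815 = 0.117124
P(Process A | 9 mutations) = 0.0829421 / 0.117124 ≈ 0.708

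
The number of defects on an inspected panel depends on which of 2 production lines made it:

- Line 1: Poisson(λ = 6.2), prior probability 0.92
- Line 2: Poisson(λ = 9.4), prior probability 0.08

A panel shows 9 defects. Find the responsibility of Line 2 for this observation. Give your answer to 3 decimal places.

Posterior ∝ prior × likelihood, so P(k | x) ∝ w_k f_k(x); normalise over all components.
Component likelihoods at x = 9 defects:
  f_1 = e^(−6.2)·6.2^9/9! = 0.0757071
  f_2 = e^(−9.4)·9.4^9/9! = 0.130623
Multiply by the mixture weights:
  w_1·f_1 = 0.92 × 0.0757071 = 0.0696505
  w_2·f_2 = 0.08 × 0.130623 = 0.0104498
Marginal: 0.0696505 + 0.0104498 = 0.0801003
P(Line 2 | data) = 0.0104498 / 0.0801003 ≈ 0.130

0.130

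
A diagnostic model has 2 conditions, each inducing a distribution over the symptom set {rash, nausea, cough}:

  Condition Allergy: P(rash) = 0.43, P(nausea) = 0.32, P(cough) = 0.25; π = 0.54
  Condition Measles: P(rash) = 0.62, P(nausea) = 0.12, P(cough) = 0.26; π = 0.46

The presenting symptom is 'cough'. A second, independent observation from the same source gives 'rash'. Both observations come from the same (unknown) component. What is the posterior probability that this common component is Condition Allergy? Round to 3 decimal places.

0.439

By Bayes' theorem, P(k | x) = π_k f_k(x) / Σ_j π_j f_j(x).
Since both observations come from the same component, the likelihood for component k is f_k(x₁)·f_k(x₂).
  p_Allergy = [P(cough | comp) = 0.25] × [0.43] = 0.1075
  p_Measles = [P(cough | comp) = 0.26] × [0.62] = 0.1612
Unnormalised posteriors:
  π_Allergy·p_Allergy = 0.54 × 0.1075 = 0.05805
  π_Measles·p_Measles = 0.46 × 0.1612 = 0.074152
Denominator: 0.05805 + 0.074152 = 0.132202
P(Condition Allergy | x₁,x₂) ≈ 0.439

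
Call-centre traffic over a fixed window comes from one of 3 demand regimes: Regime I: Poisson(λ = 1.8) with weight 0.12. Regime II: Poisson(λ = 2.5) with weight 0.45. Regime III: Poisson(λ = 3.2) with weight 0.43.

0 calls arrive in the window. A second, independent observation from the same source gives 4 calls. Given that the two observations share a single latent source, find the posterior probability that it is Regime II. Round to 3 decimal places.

P(component k | x) = P(Z=k)·f_k(x) / marginal(x), where marginal(x) = Σ_j P(Z=j)·f_j(x).
Since both observations come from the same component, the likelihood for component k is f_k(x₁)·f_k(x₂).
  f_I = [e^(−1.8)·1.8^0/0! = 0.165299] × [0.0723017] = 0.0119514
  f_II = [e^(−2.5)·2.5^0/0! = 0.082085] × [0.133602] = 0.0109667
  f_III = [e^(−3.2)·3.2^0/0! = 0.0407622] × [0.178093] = 0.00725945
Multiply by the mixture weights:
  P(Z=I)·f_I = 0.12 × 0.0119514 = 0.00143417
  P(Z=II)·f_II = 0.45 × 0.0109667 = 0.00493502
  P(Z=III)·f_III = 0.43 × 0.00725945 = 0.00312157
Evidence: 0.00143417 + 0.00493502 + 0.00312157 = 0.00949075
P(Regime II | data) = 0.00493502 / 0.00949075 ≈ 0.520

0.520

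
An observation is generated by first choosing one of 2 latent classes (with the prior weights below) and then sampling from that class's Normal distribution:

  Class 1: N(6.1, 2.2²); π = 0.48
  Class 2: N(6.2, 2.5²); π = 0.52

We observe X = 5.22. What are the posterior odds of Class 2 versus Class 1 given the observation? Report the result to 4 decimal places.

Posterior odds = (w_i f_i(x)) / (w_j f_j(x)); the normalising sum cancels.
Component likelihoods at x = 5.22:
  f_1 = 0.167396
  f_2 = 0.147775
Odds = (0.52/0.48) × (0.147775/0.167396) = 1.08333 × 0.882792 ≈ 0.9564

0.9564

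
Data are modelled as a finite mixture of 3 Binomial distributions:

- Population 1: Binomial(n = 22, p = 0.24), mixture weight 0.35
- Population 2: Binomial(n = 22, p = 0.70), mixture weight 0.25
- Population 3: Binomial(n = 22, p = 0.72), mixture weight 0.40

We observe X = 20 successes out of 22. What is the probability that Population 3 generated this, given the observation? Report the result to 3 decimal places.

Posterior ∝ prior × likelihood, so P(k | x) ∝ P(Z=k) f_k(x); normalise over all components.
Binomial probabilities:
  L_1 = C(22,20)·0.24^20·0.76^2 = 231·4.01999e-13·0.5776 = 5.36369e-11
  L_2 = C(22,20)·0.70^20·0.30^2 = 231·0.000797923·0.09 = 0.0165888
  L_3 = C(22,20)·0.72^20·0.28^2 = 231·0.00140168·0.0784 = 0.025385
Unnormalised posteriors:
  P(Z=1)·L_1 = 0.35 × 5.36369e-11 = 1.87729e-11
  P(Z=2)·L_2 = 0.25 × 0.0165888 = 0.0041472
  P(Z=3)·L_3 = 0.40 × 0.025385 = 0.010154
Evidence: 1.87729e-11 + 0.0041472 + 0.010154 = 0.0143012
P(Population 3 | data) = 0.010154 / 0.0143012 ≈ 0.710

0.710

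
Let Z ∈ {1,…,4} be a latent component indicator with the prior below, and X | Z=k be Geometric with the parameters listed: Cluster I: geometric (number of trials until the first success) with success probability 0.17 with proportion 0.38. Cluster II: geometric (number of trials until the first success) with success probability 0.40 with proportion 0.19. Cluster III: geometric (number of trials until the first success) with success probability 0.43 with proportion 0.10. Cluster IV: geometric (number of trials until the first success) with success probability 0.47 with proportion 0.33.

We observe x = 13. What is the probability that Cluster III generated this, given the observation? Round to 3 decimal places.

P(component k | x) = w_k·f_k(x) / marginal(x), where marginal(x) = Σ_j w_j·f_j(x).
Evaluate each component's likelihood at the observed value:
  p_I = 0.0181713
  p_II = 0.000870713
  p_III = 0.000505786
  p_IV = 0.000230892
Prior × likelihood for each component:
  w_I·p_I = 0.38 × 0.0181713 = 0.00690509
  w_II·p_II = 0.19 × 0.000870713 = 0.000165435
  w_III·p_III = 0.10 × 0.000505786 = 5.05786e-05
  w_IV·p_IV = 0.33 × 0.000230892 = 7.61943e-05
Evidence: 0.00690509 + 0.000165435 + 5.05786e-05 + 7.61943e-05 = 0.0071973
So the posterior for Cluster III is 5.05786e-05 / 0.0071973 ≈ 0.007.

0.007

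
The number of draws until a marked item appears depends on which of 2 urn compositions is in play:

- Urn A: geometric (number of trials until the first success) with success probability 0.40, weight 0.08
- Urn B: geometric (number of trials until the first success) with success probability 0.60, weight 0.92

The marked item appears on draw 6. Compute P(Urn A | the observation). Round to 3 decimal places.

Apply Bayes' rule: the posterior for each component is proportional to its prior times its likelihood at x.
Evaluate each component's likelihood at the observed value:
  f_A = 0.40·(1−0.40)^5 = 0.40·0.07776 = 0.031104
  f_B = 0.60·(1−0.60)^5 = 0.60·0.01024 = 0.006144
Multiply by the mixture weights:
  π_A·f_A = 0.08 × 0.031104 = 0.00248832
  π_B·f_B = 0.92 × 0.006144 = 0.00565248
Denominator: 0.00248832 + 0.00565248 = 0.0081408
So the posterior for Urn A is 0.00248832 / 0.0081408 ≈ 0.306.

0.306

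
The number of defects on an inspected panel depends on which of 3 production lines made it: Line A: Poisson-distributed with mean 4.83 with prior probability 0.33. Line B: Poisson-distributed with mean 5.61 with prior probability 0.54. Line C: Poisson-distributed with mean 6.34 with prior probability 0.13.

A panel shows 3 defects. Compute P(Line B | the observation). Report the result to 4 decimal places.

0.4955

By Bayes' theorem, P(k | x) = π_k f_k(x) / Σ_j π_j f_j(x).
Component likelihoods at x = 3 defects:
  p_A = 0.149985
  p_B = 0.107732
  p_C = 0.0749358
Multiply by the mixture weights:
  π_A·p_A = 0.33 × 0.149985 = 0.049495
  π_B·p_B = 0.54 × 0.107732 = 0.0581754
  π_C·p_C = 0.13 × 0.0749358 = 0.00974166
Marginal: 0.049495 + 0.0581754 + 0.00974166 = 0.117412
Responsibility of Line B: 0.0581754 / 0.117412 ≈ 0.4955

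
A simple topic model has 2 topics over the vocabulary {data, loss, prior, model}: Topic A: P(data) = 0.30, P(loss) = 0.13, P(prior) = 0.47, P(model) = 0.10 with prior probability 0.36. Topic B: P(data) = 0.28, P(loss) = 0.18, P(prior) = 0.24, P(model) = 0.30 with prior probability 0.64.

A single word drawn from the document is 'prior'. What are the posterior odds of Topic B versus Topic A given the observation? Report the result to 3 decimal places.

0.908

Posterior odds = (π_i f_i(x)) / (π_j f_j(x)); the normalising sum cancels.
Evaluate each component's likelihood at the observed value:
  f_A = 0.47
  f_B = 0.24
0.1536 / 0.1692 ≈ 0.908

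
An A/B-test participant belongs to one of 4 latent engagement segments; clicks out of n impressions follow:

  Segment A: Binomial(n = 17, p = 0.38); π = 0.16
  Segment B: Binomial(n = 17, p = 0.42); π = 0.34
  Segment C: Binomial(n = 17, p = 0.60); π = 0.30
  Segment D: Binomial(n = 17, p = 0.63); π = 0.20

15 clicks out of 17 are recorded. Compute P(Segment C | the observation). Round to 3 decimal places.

The responsibility of component k is π_k f_k(x) divided by Σ_j π_j f_j(x).
Component likelihoods at x = 15 clicks out of 17:
  L_A = C(17,15)·0.38^15·0.62^2 = 136·4.97455e-07·0.3844 = 2.60062e-05
  L_B = C(17,15)·0.42^15·0.58^2 = 136·2.23223e-06·0.3364 = 0.000102126
  L_C = C(17,15)·0.60^15·0.40^2 = 136·0.000470185·0.16 = 0.0102312
  L_D = C(17,15)·0.63^15·0.37^2 = 136·0.000977481·0.1369 = 0.0181991
Multiply by the mixture weights:
  π_A·L_A = 0.16 × 2.60062e-05 = 4.16099e-06
  π_B·L_B = 0.34 × 0.000102126 = 3.47227e-05
  π_C·L_C = 0.30 × 0.0102312 = 0.00306937
  π_D·L_D = 0.20 × 0.0181991 = 0.00363983
Sum: 4.16099e-06 + 3.47227e-05 + 0.00306937 + 0.00363983 = 0.00674808
P(Segment C | data) ≈ 0.455

0.455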